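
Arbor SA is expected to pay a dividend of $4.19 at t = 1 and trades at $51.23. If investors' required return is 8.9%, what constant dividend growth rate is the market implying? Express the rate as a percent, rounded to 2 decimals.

From P₀ = D₁/(r − g), the implied growth is g = r − D₁/P₀.
g = 0.089 − 4.19/51.23 = 0.089 − 0.08179 = 0.00721

0.72%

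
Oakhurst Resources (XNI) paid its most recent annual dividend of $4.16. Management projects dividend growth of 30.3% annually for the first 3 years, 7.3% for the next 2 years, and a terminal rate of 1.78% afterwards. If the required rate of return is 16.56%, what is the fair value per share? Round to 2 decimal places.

$59.85

Three-stage DDM. Project D₁…D_5; terminal Gordon value at t=5 with g = 0.0178; discount at r = 0.1656.
D_1 = 5.4205
D_2 = 7.0629
D_3 = 9.2029
D_4 = 9.8748
D_5 = 10.5956
TV_5 = 10.7842/(0.1656−0.0178) = 72.9649
P₀ = Σ Dₜ/(1+r)ᵗ + TV_5/(1+r)^5 = 59.8477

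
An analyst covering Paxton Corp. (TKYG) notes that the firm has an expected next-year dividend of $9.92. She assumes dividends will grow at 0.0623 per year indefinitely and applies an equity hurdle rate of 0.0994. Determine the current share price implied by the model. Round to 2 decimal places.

$267.39

Gordon growth model: P₀ = D₁/(r − g), with D₁ = 9.92 given directly.
P₀ = 9.9200 / (0.0994 − 0.0623) = 9.9200 / 0.0371 = 267.3854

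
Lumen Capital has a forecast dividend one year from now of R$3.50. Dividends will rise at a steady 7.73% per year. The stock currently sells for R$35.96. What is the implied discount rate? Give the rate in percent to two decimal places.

17.46%

Rearranging the constant-growth DDM: r = D₁/P₀ + g.
r = 3.5000 / 35.96 + 0.0773 = 0.09733 + 0.0773 = 0.17463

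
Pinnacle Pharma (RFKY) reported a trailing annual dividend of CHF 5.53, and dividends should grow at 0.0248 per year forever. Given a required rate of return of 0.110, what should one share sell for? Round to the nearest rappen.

Gordon growth model: P₀ = D₁/(r − g). D₁ = 5.53 × (1 + 0.0248) = 5.6671.
P₀ = 5.6671 / (0.11 − 0.0248) = 5.6671 / 0.0852 = 66.5158

CHF 66.52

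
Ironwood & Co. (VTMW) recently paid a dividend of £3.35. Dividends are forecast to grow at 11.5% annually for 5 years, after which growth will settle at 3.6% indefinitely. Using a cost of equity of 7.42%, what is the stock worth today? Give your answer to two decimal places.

Two-stage DDM. Project D₁…D_5 at 0.115, terminal growth 0.036, discount at r = 0.0742.
D_1 = 3.7353
D_2 = 4.1648
D_3 = 4.6438
D_4 = 5.1778
D_5 = 5.7732
Terminal value at t=5: TV = D_6/(r−g) = 5.9811/(0.0742−0.036) = 156.5725
P₀ = 3.7353/(1+0.0742)^1 + 4.1648/(1+0.0742)^2 + 4.6438/(1+0.0742)^3 + 5.1778/(1+0.0742)^4 + 5.7732/(1+0.0742)^5 + 156.5725/(1+0.0742)^5 = 128.2267

£128.23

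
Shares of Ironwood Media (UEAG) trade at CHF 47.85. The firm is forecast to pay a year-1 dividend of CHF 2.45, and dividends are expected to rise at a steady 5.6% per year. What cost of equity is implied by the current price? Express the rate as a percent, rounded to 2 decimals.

10.72%

Rearranging the constant-growth DDM: r = D₁/P₀ + g.
r = 2.4500 / 47.85 + 0.056 = 0.05120 + 0.056 = 0.10720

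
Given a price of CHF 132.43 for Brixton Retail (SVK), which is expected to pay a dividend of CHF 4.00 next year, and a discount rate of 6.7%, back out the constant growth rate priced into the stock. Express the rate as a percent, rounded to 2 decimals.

3.68%

From P₀ = D₁/(r − g), the implied growth is g = r − D₁/P₀.
g = 0.067 − 4.00/132.43 = 0.067 − 0.03020 = 0.03680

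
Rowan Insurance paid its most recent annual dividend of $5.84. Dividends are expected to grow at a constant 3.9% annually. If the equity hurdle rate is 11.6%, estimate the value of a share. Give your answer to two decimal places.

Gordon growth model: P₀ = D₁/(r − g). D₁ = 5.84 × (1 + 0.039) = 6.0678.
P₀ = 6.0678 / (0.116 − 0.039) = 6.0678 / 0.077 = 78.8021

$78.80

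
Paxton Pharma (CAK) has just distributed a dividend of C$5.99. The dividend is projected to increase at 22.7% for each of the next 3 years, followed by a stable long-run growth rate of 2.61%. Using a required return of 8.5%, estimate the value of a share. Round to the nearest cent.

C$174.02

Two-stage DDM. Project D₁…D_3 at 0.227, terminal growth 0.0261, discount at r = 0.085.
D_1 = 7.3497
D_2 = 9.0181
D_3 = 11.0652
Terminal value at t=3: TV = D_4/(r−g) = 11.3540/(0.085−0.0261) = 192.7680
P₀ = 7.3497/(1+0.085)^1 + 9.0181/(1+0.085)^2 + 11.0652/(1+0.085)^3 + 192.7680/(1+0.085)^3 = 174.0171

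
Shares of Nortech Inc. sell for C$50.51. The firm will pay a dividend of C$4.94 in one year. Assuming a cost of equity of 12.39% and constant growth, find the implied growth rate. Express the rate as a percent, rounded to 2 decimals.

From P₀ = D₁/(r − g), the implied growth is g = r − D₁/P₀.
g = 0.1239 − 4.94/50.51 = 0.1239 − 0.09780 = 0.02610

2.61%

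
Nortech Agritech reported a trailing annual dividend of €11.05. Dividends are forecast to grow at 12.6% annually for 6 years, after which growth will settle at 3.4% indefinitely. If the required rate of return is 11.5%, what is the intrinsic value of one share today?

Two-stage DDM. Project D₁…D_6 at 0.126, terminal growth 0.034, discount at r = 0.115.
D_1 = 12.4423
D_2 = 14.0100
D_3 = 15.7753
D_4 = 17.7630
D_5 = 20.0011
D_6 = 22.5213
Terminal value at t=6: TV = D_7/(r−g) = 23.2870/(0.115−0.034) = 287.4936
P₀ = 12.4423/(1+0.115)^1 + 14.0100/(1+0.115)^2 + 15.7753/(1+0.115)^3 + 17.7630/(1+0.115)^4 + 20.0011/(1+0.115)^5 + 22.5213/(1+0.115)^6 + 287.4936/(1+0.115)^6 = 218.2436

€218.24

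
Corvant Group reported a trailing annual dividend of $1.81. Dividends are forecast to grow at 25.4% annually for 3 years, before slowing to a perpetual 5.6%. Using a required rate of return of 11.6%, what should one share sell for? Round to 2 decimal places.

$52.08

Two-stage DDM. Project D₁…D_3 at 0.254, terminal growth 0.056, discount at r = 0.116.
D_1 = 2.2697
D_2 = 2.8463
D_3 = 3.5692
Terminal value at t=3: TV = D_4/(r−g) = 3.7691/(0.116−0.056) = 62.8180
P₀ = 2.2697/(1+0.116)^1 + 2.8463/(1+0.116)^2 + 3.5692/(1+0.116)^3 + 62.8180/(1+0.116)^3 = 52.0821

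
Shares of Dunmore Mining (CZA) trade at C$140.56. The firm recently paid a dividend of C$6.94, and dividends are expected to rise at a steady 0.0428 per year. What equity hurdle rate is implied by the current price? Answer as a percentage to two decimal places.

Rearranging the constant-growth DDM: r = D₁/P₀ + g.
D₁ = 6.94 × (1 + 0.0428) = 7.2370.
r = 7.2370 / 140.56 + 0.0428 = 0.05149 + 0.0428 = 0.09429

9.43%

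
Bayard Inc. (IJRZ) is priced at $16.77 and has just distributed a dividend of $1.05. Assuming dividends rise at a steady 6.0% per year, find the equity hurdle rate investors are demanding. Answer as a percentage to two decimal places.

Rearranging the constant-growth DDM: r = D₁/P₀ + g.
D₁ = 1.05 × (1 + 0.06) = 1.1130.
r = 1.1130 / 16.77 + 0.06 = 0.06637 + 0.06 = 0.12637

12.64%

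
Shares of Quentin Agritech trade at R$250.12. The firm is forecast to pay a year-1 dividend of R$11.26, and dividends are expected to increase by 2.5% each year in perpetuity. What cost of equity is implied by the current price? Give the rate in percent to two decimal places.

Rearranging the constant-growth DDM: r = D₁/P₀ + g.
r = 11.2600 / 250.12 + 0.025 = 0.04502 + 0.025 = 0.07002

7.00%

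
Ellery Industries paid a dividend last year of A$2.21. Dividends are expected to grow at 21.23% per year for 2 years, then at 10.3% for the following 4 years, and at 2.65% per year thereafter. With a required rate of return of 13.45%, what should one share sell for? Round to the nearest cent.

Three-stage DDM. Project D₁…D_6; terminal Gordon value at t=6 with g = 0.0265; discount at r = 0.1345.
D_1 = 2.6792
D_2 = 3.2480
D_3 = 3.5825
D_4 = 3.9515
D_5 = 4.3585
D_6 = 4.8074
TV_6 = 4.9348/(0.1345−0.0265) = 45.6930
P₀ = Σ Dₜ/(1+r)ᵗ + TV_6/(1+r)^6 = 35.7276

A$35.73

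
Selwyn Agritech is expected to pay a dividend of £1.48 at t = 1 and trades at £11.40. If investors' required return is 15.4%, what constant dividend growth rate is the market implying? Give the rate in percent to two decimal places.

2.42%

From P₀ = D₁/(r − g), the implied growth is g = r − D₁/P₀.
g = 0.154 − 1.48/11.40 = 0.154 − 0.12982 = 0.02418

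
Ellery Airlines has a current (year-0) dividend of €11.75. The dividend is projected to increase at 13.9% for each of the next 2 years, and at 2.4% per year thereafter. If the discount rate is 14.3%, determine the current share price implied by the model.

Two-stage DDM. Project D₁…D_2 at 0.139, terminal growth 0.024, discount at r = 0.143.
D_1 = 13.3833
D_2 = 15.2435
Terminal value at t=2: TV = D_3/(r−g) = 15.6094/(0.143−0.024) = 131.1711
P₀ = 13.3833/(1+0.143)^1 + 15.2435/(1+0.143)^2 + 131.1711/(1+0.143)^2 = 123.7796

€123.78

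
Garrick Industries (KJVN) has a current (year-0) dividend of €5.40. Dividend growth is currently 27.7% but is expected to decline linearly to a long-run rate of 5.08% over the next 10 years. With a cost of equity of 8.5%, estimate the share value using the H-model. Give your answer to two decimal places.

H-model: P₀ = D₀[(1+g_L) + H(g_S−g_L)]/(r−g_L), with H = 10/2 = 5.
P₀ = 5.40 × [(1+0.0508) + 5×(0.277−0.0508)] / (0.085−0.0508)
   = 5.40 × 2.1818 / 0.0342 = 344.4947

€344.49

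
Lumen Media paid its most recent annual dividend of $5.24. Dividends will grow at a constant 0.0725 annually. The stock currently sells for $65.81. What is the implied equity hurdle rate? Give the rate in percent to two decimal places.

15.79%

Rearranging the constant-growth DDM: r = D₁/P₀ + g.
D₁ = 5.24 × (1 + 0.0725) = 5.6199.
r = 5.6199 / 65.81 + 0.0725 = 0.08540 + 0.0725 = 0.15790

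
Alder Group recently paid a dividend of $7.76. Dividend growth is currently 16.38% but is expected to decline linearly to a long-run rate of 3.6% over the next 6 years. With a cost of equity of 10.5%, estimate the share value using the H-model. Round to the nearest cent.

H-model: P₀ = D₀[(1+g_L) + H(g_S−g_L)]/(r−g_L), with H = 6/2 = 3.
P₀ = 7.76 × [(1+0.036) + 3×(0.1638−0.036)] / (0.105−0.036)
   = 7.76 × 1.4194 / 0.069 = 159.6311

$159.63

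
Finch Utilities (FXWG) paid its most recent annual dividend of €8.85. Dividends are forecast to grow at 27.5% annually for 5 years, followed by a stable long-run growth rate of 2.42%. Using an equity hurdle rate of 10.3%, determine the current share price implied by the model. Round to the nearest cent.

Two-stage DDM. Project D₁…D_5 at 0.275, terminal growth 0.0242, discount at r = 0.103.
D_1 = 11.2837
D_2 = 14.3868
D_3 = 18.3431
D_4 = 23.3875
D_5 = 29.8191
Terminal value at t=5: TV = D_6/(r−g) = 30.5407/(0.103−0.0242) = 387.5723
P₀ = 11.2837/(1+0.103)^1 + 14.3868/(1+0.103)^2 + 18.3431/(1+0.103)^3 + 23.3875/(1+0.103)^4 + 29.8191/(1+0.103)^5 + 387.5723/(1+0.103)^5 = 307.1875

€307.19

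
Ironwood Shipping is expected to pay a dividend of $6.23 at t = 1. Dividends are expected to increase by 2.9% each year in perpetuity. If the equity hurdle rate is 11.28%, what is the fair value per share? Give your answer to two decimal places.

Gordon growth model: P₀ = D₁/(r − g), with D₁ = 6.23 given directly.
P₀ = 6.2300 / (0.1128 − 0.029) = 6.2300 / 0.0838 = 74.3437

$74.34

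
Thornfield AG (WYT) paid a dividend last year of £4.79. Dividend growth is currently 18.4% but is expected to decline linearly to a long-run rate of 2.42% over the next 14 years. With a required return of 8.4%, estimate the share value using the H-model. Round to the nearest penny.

H-model: P₀ = D₀[(1+g_L) + H(g_S−g_L)]/(r−g_L), with H = 14/2 = 7.
P₀ = 4.79 × [(1+0.0242) + 7×(0.184−0.0242)] / (0.084−0.0242)
   = 4.79 × 2.1428 / 0.0598 = 171.6390

£171.64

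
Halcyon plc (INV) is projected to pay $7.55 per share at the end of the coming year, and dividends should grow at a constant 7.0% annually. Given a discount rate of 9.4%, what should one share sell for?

$314.58

Gordon growth model: P₀ = D₁/(r − g), with D₁ = 7.55 given directly.
P₀ = 7.5500 / (0.094 − 0.07) = 7.5500 / 0.024 = 314.5833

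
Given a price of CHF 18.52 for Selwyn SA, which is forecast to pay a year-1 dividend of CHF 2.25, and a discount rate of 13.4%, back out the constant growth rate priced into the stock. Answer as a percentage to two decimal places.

From P₀ = D₁/(r − g), the implied growth is g = r − D₁/P₀.
g = 0.134 − 2.25/18.52 = 0.134 − 0.12149 = 0.01251

1.25%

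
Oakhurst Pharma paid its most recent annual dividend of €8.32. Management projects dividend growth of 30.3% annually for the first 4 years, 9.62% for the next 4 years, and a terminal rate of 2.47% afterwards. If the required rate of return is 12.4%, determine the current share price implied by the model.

€245.56

Three-stage DDM. Project D₁…D_8; terminal Gordon value at t=8 with g = 0.0247; discount at r = 0.124.
D_1 = 10.8410
D_2 = 14.1258
D_3 = 18.4059
D_4 = 23.9829
D_5 = 26.2900
D_6 = 28.8191
D_7 = 31.5915
D_8 = 34.6306
TV_8 = 35.4860/(0.124−0.0247) = 357.3614
P₀ = Σ Dₜ/(1+r)ᵗ + TV_8/(1+r)^8 = 245.5647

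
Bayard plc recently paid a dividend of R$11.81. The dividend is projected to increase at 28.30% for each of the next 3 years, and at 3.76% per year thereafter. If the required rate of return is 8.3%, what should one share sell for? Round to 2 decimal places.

Two-stage DDM. Project D₁…D_3 at 0.283, terminal growth 0.0376, discount at r = 0.083.
D_1 = 15.1522
D_2 = 19.4403
D_3 = 24.9419
Terminal value at t=3: TV = D_4/(r−g) = 25.8797/(0.083−0.0376) = 570.0382
P₀ = 15.1522/(1+0.083)^1 + 19.4403/(1+0.083)^2 + 24.9419/(1+0.083)^3 + 570.0382/(1+0.083)^3 = 498.9659

R$498.97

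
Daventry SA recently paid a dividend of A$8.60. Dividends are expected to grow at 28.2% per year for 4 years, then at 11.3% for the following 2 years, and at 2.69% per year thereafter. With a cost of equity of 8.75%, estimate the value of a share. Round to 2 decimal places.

A$381.98

Three-stage DDM. Project D₁…D_6; terminal Gordon value at t=6 with g = 0.0269; discount at r = 0.0875.
D_1 = 11.0252
D_2 = 14.1343
D_3 = 18.1202
D_4 = 23.2301
D_5 = 25.8551
D_6 = 28.7767
TV_6 = 29.5508/(0.0875−0.0269) = 487.6367
P₀ = Σ Dₜ/(1+r)ᵗ + TV_6/(1+r)^6 = 381.9771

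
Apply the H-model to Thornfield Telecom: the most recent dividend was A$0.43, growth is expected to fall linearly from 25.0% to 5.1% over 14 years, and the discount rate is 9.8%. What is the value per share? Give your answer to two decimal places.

H-model: P₀ = D₀[(1+g_L) + H(g_S−g_L)]/(r−g_L), with H = 14/2 = 7.
P₀ = 0.43 × [(1+0.051) + 7×(0.25−0.051)] / (0.098−0.051)
   = 0.43 × 2.4440 / 0.047 = 22.3600

A$22.36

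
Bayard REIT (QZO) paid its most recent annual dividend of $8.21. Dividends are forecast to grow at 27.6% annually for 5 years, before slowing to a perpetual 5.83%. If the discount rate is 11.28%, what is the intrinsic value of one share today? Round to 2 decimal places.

$379.08

Two-stage DDM. Project D₁…D_5 at 0.276, terminal growth 0.0583, discount at r = 0.1128.
D_1 = 10.4760
D_2 = 13.3673
D_3 = 17.0567
D_4 = 21.7644
D_5 = 27.7713
Terminal value at t=5: TV = D_6/(r−g) = 29.3904/(0.1128−0.0583) = 539.2732
P₀ = 10.4760/(1+0.1128)^1 + 13.3673/(1+0.1128)^2 + 17.0567/(1+0.1128)^3 + 21.7644/(1+0.1128)^4 + 27.7713/(1+0.1128)^5 + 539.2732/(1+0.1128)^5 = 379.0806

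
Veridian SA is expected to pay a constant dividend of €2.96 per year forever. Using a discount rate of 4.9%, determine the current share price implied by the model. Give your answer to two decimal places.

Zero-growth DDM (perpetuity): P₀ = D/r = 2.96 / 0.049 = 60.4082

€60.41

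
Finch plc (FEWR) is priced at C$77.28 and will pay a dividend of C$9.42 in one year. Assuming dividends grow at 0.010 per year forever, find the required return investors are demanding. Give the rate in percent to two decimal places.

13.19%

Rearranging the constant-growth DDM: r = D₁/P₀ + g.
r = 9.4200 / 77.28 + 0.01 = 0.12189 + 0.01 = 0.13189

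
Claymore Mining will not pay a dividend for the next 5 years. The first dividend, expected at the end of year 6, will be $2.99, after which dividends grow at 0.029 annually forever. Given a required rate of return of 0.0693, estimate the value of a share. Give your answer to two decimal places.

Deferred-dividend DDM. At t=5 the remaining stream is a growing perpetuity with first payment D_6 = 2.99.
V_5 = D_6/(r−g) = 2.99/(0.0693−0.029) = 74.1935
P₀ = V_5/(1+r)^5 = 74.1935/(1+0.0693)^5 = 53.0723

$53.07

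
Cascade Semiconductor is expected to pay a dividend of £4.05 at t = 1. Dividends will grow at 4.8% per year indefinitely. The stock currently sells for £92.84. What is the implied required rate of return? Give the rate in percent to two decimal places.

Rearranging the constant-growth DDM: r = D₁/P₀ + g.
r = 4.0500 / 92.84 + 0.048 = 0.04362 + 0.048 = 0.09162

9.16%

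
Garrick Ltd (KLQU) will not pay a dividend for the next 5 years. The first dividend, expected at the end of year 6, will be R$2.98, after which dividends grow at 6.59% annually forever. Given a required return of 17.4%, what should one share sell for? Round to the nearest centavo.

Deferred-dividend DDM. At t=5 the remaining stream is a growing perpetuity with first payment D_6 = 2.98.
V_5 = D_6/(r−g) = 2.98/(0.174−0.0659) = 27.5671
P₀ = V_5/(1+r)^5 = 27.5671/(1+0.174)^5 = 12.3609

R$12.36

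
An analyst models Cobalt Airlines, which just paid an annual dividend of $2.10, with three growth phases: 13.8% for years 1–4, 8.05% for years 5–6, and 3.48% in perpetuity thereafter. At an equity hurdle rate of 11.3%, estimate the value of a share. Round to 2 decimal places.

Three-stage DDM. Project D₁…D_6; terminal Gordon value at t=6 with g = 0.0348; discount at r = 0.113.
D_1 = 2.3898
D_2 = 2.7196
D_3 = 3.0949
D_4 = 3.5220
D_5 = 3.8055
D_6 = 4.1119
TV_6 = 4.2549/(0.113−0.0348) = 54.4111
P₀ = Σ Dₜ/(1+r)ᵗ + TV_6/(1+r)^6 = 41.8967

$41.90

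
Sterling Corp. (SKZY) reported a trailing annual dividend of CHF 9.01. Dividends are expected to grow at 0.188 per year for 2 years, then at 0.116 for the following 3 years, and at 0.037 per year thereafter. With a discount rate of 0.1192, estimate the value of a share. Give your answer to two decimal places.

CHF 176.97

Three-stage DDM. Project D₁…D_5; terminal Gordon value at t=5 with g = 0.037; discount at r = 0.1192.
D_1 = 10.7039
D_2 = 12.7162
D_3 = 14.1913
D_4 = 15.8375
D_5 = 17.6746
TV_5 = 18.3286/(0.1192−0.037) = 222.9755
P₀ = Σ Dₜ/(1+r)ᵗ + TV_5/(1+r)^5 = 176.9723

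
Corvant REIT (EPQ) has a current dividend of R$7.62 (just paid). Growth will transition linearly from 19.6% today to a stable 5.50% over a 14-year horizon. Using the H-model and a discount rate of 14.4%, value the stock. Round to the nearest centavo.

R$174.83

H-model: P₀ = D₀[(1+g_L) + H(g_S−g_L)]/(r−g_L), with H = 14/2 = 7.
P₀ = 7.62 × [(1+0.055) + 7×(0.196−0.055)] / (0.144−0.055)
   = 7.62 × 2.0420 / 0.089 = 174.8319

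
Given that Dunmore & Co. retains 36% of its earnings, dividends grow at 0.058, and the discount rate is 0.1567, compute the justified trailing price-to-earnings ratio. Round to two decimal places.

Payout ratio b = 1 − 0.36 = 0.64.
Justified trailing P/E = b(1+g)/(r−g) = 0.64×(1+0.058)/(0.1567−0.058) = 6.8604

6.86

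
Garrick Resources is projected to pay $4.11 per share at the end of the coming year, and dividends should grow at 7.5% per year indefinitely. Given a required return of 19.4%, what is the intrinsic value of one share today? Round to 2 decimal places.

$34.54

Gordon growth model: P₀ = D₁/(r − g), with D₁ = 4.11 given directly.
P₀ = 4.1100 / (0.194 − 0.075) = 4.1100 / 0.119 = 34.5378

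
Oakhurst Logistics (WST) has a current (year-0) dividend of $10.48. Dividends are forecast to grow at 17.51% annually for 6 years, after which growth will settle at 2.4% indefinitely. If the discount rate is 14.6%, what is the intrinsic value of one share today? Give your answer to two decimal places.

Two-stage DDM. Project D₁…D_6 at 0.1751, terminal growth 0.024, discount at r = 0.146.
D_1 = 12.3150
D_2 = 14.4714
D_3 = 17.0054
D_4 = 19.9830
D_5 = 23.4820
D_6 = 27.5937
Terminal value at t=6: TV = D_7/(r−g) = 28.2560/(0.146−0.024) = 231.6063
P₀ = 12.3150/(1+0.146)^1 + 14.4714/(1+0.146)^2 + 17.0054/(1+0.146)^3 + 19.9830/(1+0.146)^4 + 23.4820/(1+0.146)^5 + 27.5937/(1+0.146)^6 + 231.6063/(1+0.146)^6 = 170.9562

$170.96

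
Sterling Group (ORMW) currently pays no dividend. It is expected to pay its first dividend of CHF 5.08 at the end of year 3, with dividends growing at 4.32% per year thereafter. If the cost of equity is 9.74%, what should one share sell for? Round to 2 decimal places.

Deferred-dividend DDM. At t=2 the remaining stream is a growing perpetuity with first payment D_3 = 5.08.
V_2 = D_3/(r−g) = 5.08/(0.0974−0.0432) = 93.7269
P₀ = V_2/(1+r)^2 = 93.7269/(1+0.0974)^2 = 77.8278

CHF 77.83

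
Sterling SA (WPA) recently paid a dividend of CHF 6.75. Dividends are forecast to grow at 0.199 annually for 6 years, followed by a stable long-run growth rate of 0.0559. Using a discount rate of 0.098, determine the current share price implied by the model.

Two-stage DDM. Project D₁…D_6 at 0.199, terminal growth 0.0559, discount at r = 0.098.
D_1 = 8.0933
D_2 = 9.7038
D_3 = 11.6349
D_4 = 13.9502
D_5 = 16.7263
D_6 = 20.0548
Terminal value at t=6: TV = D_7/(r−g) = 21.1759/(0.098−0.0559) = 502.9902
P₀ = 8.0933/(1+0.098)^1 + 9.7038/(1+0.098)^2 + 11.6349/(1+0.098)^3 + 13.9502/(1+0.098)^4 + 16.7263/(1+0.098)^5 + 20.0548/(1+0.098)^6 + 502.9902/(1+0.098)^6 = 342.7743

CHF 342.77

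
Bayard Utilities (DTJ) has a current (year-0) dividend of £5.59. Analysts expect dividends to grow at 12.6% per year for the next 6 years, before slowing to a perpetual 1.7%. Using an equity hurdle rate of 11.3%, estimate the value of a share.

Two-stage DDM. Project D₁…D_6 at 0.126, terminal growth 0.017, discount at r = 0.113.
D_1 = 6.2943
D_2 = 7.0874
D_3 = 7.9804
D_4 = 8.9860
D_5 = 10.1182
D_6 = 11.3931
Terminal value at t=6: TV = D_7/(r−g) = 11.5868/(0.113−0.017) = 120.6957
P₀ = 6.2943/(1+0.113)^1 + 7.0874/(1+0.113)^2 + 7.9804/(1+0.113)^3 + 8.9860/(1+0.113)^4 + 10.1182/(1+0.113)^5 + 11.3931/(1+0.113)^6 + 120.6957/(1+0.113)^6 = 98.4304

£98.43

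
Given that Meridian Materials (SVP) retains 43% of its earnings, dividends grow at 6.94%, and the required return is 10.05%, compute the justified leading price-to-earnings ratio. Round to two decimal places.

Payout ratio b = 1 − 0.43 = 0.57.
Justified leading P/E = b/(r−g) = 0.57/(0.1005−0.0694) = 18.3280

18.33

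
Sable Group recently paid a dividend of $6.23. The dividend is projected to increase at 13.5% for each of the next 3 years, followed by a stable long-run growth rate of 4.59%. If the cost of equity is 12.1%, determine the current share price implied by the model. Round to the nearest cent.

$109.22

Two-stage DDM. Project D₁…D_3 at 0.135, terminal growth 0.0459, discount at r = 0.121.
D_1 = 7.0711
D_2 = 8.0256
D_3 = 9.1091
Terminal value at t=3: TV = D_4/(r−g) = 9.5272/(0.121−0.0459) = 126.8603
P₀ = 7.0711/(1+0.121)^1 + 8.0256/(1+0.121)^2 + 9.1091/(1+0.121)^3 + 126.8603/(1+0.121)^3 = 109.2160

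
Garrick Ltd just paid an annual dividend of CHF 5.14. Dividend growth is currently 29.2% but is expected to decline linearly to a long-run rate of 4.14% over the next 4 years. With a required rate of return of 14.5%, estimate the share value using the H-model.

CHF 76.53

H-model: P₀ = D₀[(1+g_L) + H(g_S−g_L)]/(r−g_L), with H = 4/2 = 2.
P₀ = 5.14 × [(1+0.0414) + 2×(0.292−0.0414)] / (0.145−0.0414)
   = 5.14 × 1.5426 / 0.1036 = 76.5344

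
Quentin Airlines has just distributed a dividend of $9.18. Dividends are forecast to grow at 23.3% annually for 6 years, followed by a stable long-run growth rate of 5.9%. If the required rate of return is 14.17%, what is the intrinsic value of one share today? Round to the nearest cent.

Two-stage DDM. Project D₁…D_6 at 0.233, terminal growth 0.059, discount at r = 0.1417.
D_1 = 11.3189
D_2 = 13.9563
D_3 = 17.2081
D_4 = 21.2175
D_5 = 26.1612
D_6 = 32.2568
Terminal value at t=6: TV = D_7/(r−g) = 34.1599/(0.1417−0.059) = 413.0585
P₀ = 11.3189/(1+0.1417)^1 + 13.9563/(1+0.1417)^2 + 17.2081/(1+0.1417)^3 + 21.2175/(1+0.1417)^4 + 26.1612/(1+0.1417)^5 + 32.2568/(1+0.1417)^6 + 413.0585/(1+0.1417)^6 = 259.2323

$259.23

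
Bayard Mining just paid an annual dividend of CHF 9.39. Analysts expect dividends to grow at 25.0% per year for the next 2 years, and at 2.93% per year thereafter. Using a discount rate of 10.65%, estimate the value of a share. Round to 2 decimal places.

Two-stage DDM. Project D₁…D_2 at 0.25, terminal growth 0.0293, discount at r = 0.1065.
D_1 = 11.7375
D_2 = 14.6719
Terminal value at t=2: TV = D_3/(r−g) = 15.1018/(0.1065−0.0293) = 195.6187
P₀ = 11.7375/(1+0.1065)^1 + 14.6719/(1+0.1065)^2 + 195.6187/(1+0.1065)^2 = 182.3657

CHF 182.37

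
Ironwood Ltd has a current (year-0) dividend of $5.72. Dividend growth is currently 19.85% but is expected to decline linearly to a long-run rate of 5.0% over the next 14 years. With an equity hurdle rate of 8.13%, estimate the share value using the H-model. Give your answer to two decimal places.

$381.85

H-model: P₀ = D₀[(1+g_L) + H(g_S−g_L)]/(r−g_L), with H = 14/2 = 7.
P₀ = 5.72 × [(1+0.05) + 7×(0.1985−0.05)] / (0.0813−0.05)
   = 5.72 × 2.0895 / 0.0313 = 381.8511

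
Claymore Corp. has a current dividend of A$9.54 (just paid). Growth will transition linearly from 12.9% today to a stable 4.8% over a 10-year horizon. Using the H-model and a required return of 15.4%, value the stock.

H-model: P₀ = D₀[(1+g_L) + H(g_S−g_L)]/(r−g_L), with H = 10/2 = 5.
P₀ = 9.54 × [(1+0.048) + 5×(0.129−0.048)] / (0.154−0.048)
   = 9.54 × 1.4530 / 0.106 = 130.7700

A$130.77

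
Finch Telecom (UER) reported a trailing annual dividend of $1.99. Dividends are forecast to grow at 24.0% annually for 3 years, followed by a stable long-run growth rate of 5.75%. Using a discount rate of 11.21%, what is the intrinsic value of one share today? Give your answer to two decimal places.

Two-stage DDM. Project D₁…D_3 at 0.24, terminal growth 0.0575, discount at r = 0.1121.
D_1 = 2.4676
D_2 = 3.0598
D_3 = 3.7942
Terminal value at t=3: TV = D_4/(r−g) = 4.0123/(0.1121−0.0575) = 73.4862
P₀ = 2.4676/(1+0.1121)^1 + 3.0598/(1+0.1121)^2 + 3.7942/(1+0.1121)^3 + 73.4862/(1+0.1121)^3 = 60.8802

$60.88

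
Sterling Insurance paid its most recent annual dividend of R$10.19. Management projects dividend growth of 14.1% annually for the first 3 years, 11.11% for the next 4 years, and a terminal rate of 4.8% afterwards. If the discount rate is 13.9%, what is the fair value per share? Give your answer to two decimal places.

Three-stage DDM. Project D₁…D_7; terminal Gordon value at t=7 with g = 0.048; discount at r = 0.139.
D_1 = 11.6268
D_2 = 13.2662
D_3 = 15.1367
D_4 = 16.8184
D_5 = 18.6869
D_6 = 20.7630
D_7 = 23.0698
TV_7 = 24.1771/(0.139−0.048) = 265.6829
P₀ = Σ Dₜ/(1+r)ᵗ + TV_7/(1+r)^7 = 176.0351

R$176.04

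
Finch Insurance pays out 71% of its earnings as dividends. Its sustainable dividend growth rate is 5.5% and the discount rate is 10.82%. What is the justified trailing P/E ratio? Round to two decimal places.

14.08

Justified trailing P/E = b(1+g)/(r−g) = 0.71×(1+0.055)/(0.1082−0.055) = 14.0799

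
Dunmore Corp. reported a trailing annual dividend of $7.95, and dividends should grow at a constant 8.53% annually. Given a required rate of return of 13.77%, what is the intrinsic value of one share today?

Gordon growth model: P₀ = D₁/(r − g). D₁ = 7.95 × (1 + 0.0853) = 8.6281.
P₀ = 8.6281 / (0.1377 − 0.0853) = 8.6281 / 0.0524 = 164.6591

$164.66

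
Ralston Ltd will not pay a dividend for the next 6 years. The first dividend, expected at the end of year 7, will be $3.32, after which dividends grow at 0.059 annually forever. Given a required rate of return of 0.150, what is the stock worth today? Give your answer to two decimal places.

Deferred-dividend DDM. At t=6 the remaining stream is a growing perpetuity with first payment D_7 = 3.32.
V_6 = D_7/(r−g) = 3.32/(0.15−0.059) = 36.4835
P₀ = V_6/(1+r)^6 = 36.4835/(1+0.15)^6 = 15.7728

$15.77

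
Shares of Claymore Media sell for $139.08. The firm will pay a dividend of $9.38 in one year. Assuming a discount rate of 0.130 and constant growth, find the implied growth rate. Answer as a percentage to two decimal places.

From P₀ = D₁/(r − g), the implied growth is g = r − D₁/P₀.
g = 0.13 − 9.38/139.08 = 0.13 − 0.06744 = 0.06256

6.26%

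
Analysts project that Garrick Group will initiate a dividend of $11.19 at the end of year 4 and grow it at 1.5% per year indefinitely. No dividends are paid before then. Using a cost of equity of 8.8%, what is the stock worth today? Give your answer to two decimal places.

$119.02

Deferred-dividend DDM. At t=3 the remaining stream is a growing perpetuity with first payment D_4 = 11.19.
V_3 = D_4/(r−g) = 11.19/(0.088−0.015) = 153.2877
P₀ = V_3/(1+r)^3 = 153.2877/(1+0.088)^3 = 119.0202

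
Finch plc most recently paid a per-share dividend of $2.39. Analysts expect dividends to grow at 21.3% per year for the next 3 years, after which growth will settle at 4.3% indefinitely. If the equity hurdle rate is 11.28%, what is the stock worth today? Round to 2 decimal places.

$54.80

Two-stage DDM. Project D₁…D_3 at 0.213, terminal growth 0.043, discount at r = 0.1128.
D_1 = 2.8991
D_2 = 3.5166
D_3 = 4.2656
Terminal value at t=3: TV = D_4/(r−g) = 4.4490/(0.1128−0.043) = 63.7396
P₀ = 2.8991/(1+0.1128)^1 + 3.5166/(1+0.1128)^2 + 4.2656/(1+0.1128)^3 + 63.7396/(1+0.1128)^3 = 54.7954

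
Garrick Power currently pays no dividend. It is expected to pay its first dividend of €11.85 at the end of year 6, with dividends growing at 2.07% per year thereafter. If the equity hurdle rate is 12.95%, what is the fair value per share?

€59.25

Deferred-dividend DDM. At t=5 the remaining stream is a growing perpetuity with first payment D_6 = 11.85.
V_5 = D_6/(r−g) = 11.85/(0.1295−0.0207) = 108.9154
P₀ = V_5/(1+r)^5 = 108.9154/(1+0.1295)^5 = 59.2459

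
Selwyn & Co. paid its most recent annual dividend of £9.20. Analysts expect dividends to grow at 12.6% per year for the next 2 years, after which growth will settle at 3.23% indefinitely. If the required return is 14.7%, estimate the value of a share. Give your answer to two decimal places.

Two-stage DDM. Project D₁…D_2 at 0.126, terminal growth 0.0323, discount at r = 0.147.
D_1 = 10.3592
D_2 = 11.6645
Terminal value at t=2: TV = D_3/(r−g) = 12.0412/(0.147−0.0323) = 104.9801
P₀ = 10.3592/(1+0.147)^1 + 11.6645/(1+0.147)^2 + 104.9801/(1+0.147)^2 = 97.6936

£97.69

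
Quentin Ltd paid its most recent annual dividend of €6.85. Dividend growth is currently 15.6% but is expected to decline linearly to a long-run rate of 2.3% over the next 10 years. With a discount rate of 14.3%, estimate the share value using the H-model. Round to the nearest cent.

H-model: P₀ = D₀[(1+g_L) + H(g_S−g_L)]/(r−g_L), with H = 10/2 = 5.
P₀ = 6.85 × [(1+0.023) + 5×(0.156−0.023)] / (0.143−0.023)
   = 6.85 × 1.6880 / 0.12 = 96.3567

€96.36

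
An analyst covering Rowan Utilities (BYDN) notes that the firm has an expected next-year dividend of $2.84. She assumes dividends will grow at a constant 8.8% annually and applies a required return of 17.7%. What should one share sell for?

$31.91

Gordon growth model: P₀ = D₁/(r − g), with D₁ = 2.84 given directly.
P₀ = 2.8400 / (0.177 − 0.088) = 2.8400 / 0.089 = 31.9101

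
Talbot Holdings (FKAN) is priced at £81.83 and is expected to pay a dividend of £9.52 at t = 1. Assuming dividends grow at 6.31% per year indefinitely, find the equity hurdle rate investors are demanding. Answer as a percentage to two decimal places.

Rearranging the constant-growth DDM: r = D₁/P₀ + g.
r = 9.5200 / 81.83 + 0.0631 = 0.11634 + 0.0631 = 0.17944

17.94%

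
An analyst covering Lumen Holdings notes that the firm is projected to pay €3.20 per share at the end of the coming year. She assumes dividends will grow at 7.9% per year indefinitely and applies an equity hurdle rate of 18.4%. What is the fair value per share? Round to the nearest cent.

Gordon growth model: P₀ = D₁/(r − g), with D₁ = 3.20 given directly.
P₀ = 3.2000 / (0.184 − 0.079) = 3.2000 / 0.105 = 30.4762

€30.48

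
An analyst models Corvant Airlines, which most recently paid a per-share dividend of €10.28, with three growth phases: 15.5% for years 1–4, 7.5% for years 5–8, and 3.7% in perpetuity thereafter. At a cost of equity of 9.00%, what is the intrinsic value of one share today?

Three-stage DDM. Project D₁…D_8; terminal Gordon value at t=8 with g = 0.037; discount at r = 0.09.
D_1 = 11.8734
D_2 = 13.7138
D_3 = 15.8394
D_4 = 18.2945
D_5 = 19.6666
D_6 = 21.1416
D_7 = 22.7272
D_8 = 24.4318
TV_8 = 25.3357/(0.09−0.037) = 478.0329
P₀ = Σ Dₜ/(1+r)ᵗ + TV_8/(1+r)^8 = 337.6175

€337.62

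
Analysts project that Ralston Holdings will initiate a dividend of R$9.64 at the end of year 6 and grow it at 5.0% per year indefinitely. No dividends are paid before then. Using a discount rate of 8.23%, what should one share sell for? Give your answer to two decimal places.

R$200.97

Deferred-dividend DDM. At t=5 the remaining stream is a growing perpetuity with first payment D_6 = 9.64.
V_5 = D_6/(r−g) = 9.64/(0.0823−0.05) = 298.4520
P₀ = V_5/(1+r)^5 = 298.4520/(1+0.0823)^5 = 200.9723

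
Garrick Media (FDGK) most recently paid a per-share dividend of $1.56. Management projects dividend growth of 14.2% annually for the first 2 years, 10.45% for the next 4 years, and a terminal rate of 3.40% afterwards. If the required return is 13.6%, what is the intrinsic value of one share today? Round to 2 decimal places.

$23.31

Three-stage DDM. Project D₁…D_6; terminal Gordon value at t=6 with g = 0.034; discount at r = 0.136.
D_1 = 1.7815
D_2 = 2.0345
D_3 = 2.2471
D_4 = 2.4819
D_5 = 2.7413
D_6 = 3.0277
TV_6 = 3.1307/(0.136−0.034) = 30.6931
P₀ = Σ Dₜ/(1+r)ᵗ + TV_6/(1+r)^6 = 23.3070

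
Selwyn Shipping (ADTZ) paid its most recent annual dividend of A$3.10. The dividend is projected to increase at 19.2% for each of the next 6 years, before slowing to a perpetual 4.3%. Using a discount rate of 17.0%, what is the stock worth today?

Two-stage DDM. Project D₁…D_6 at 0.192, terminal growth 0.043, discount at r = 0.17.
D_1 = 3.6952
D_2 = 4.4047
D_3 = 5.2504
D_4 = 6.2584
D_5 = 7.4601
D_6 = 8.8924
Terminal value at t=6: TV = D_7/(r−g) = 9.2748/(0.17−0.043) = 73.0297
P₀ = 3.6952/(1+0.17)^1 + 4.4047/(1+0.17)^2 + 5.2504/(1+0.17)^3 + 6.2584/(1+0.17)^4 + 7.4601/(1+0.17)^5 + 8.8924/(1+0.17)^6 + 73.0297/(1+0.17)^6 = 48.3330

A$48.33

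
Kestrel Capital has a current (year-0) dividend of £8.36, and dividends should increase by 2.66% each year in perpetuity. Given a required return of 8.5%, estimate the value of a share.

£146.96

Gordon growth model: P₀ = D₁/(r − g). D₁ = 8.36 × (1 + 0.0266) = 8.5824.
P₀ = 8.5824 / (0.085 − 0.0266) = 8.5824 / 0.0584 = 146.9585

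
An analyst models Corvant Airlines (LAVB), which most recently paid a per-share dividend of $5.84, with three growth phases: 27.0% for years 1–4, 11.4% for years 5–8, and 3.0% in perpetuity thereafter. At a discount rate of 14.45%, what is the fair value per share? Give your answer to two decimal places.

Three-stage DDM. Project D₁…D_8; terminal Gordon value at t=8 with g = 0.03; discount at r = 0.1445.
D_1 = 7.4168
D_2 = 9.4193
D_3 = 11.9626
D_4 = 15.1924
D_5 = 16.9244
D_6 = 18.8538
D_7 = 21.0031
D_8 = 23.3974
TV_8 = 24.0994/(0.1445−0.03) = 210.4749
P₀ = Σ Dₜ/(1+r)ᵗ + TV_8/(1+r)^8 = 135.1205

$135.12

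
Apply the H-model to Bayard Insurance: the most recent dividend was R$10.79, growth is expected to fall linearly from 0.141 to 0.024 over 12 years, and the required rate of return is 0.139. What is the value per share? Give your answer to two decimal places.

R$161.94

H-model: P₀ = D₀[(1+g_L) + H(g_S−g_L)]/(r−g_L), with H = 12/2 = 6.
P₀ = 10.79 × [(1+0.024) + 6×(0.141−0.024)] / (0.139−0.024)
   = 10.79 × 1.7260 / 0.115 = 161.9438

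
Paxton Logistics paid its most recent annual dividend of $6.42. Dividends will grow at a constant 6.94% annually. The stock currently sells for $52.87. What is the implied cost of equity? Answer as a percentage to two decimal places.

Rearranging the constant-growth DDM: r = D₁/P₀ + g.
D₁ = 6.42 × (1 + 0.0694) = 6.8655.
r = 6.8655 / 52.87 + 0.0694 = 0.12986 + 0.0694 = 0.19926

19.93%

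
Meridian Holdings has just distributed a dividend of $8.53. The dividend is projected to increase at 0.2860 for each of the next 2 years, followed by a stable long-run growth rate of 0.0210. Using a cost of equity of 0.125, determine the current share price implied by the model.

Two-stage DDM. Project D₁…D_2 at 0.286, terminal growth 0.021, discount at r = 0.125.
D_1 = 10.9696
D_2 = 14.1069
Terminal value at t=2: TV = D_3/(r−g) = 14.4031/(0.125−0.021) = 138.4916
P₀ = 10.9696/(1+0.125)^1 + 14.1069/(1+0.125)^2 + 138.4916/(1+0.125)^2 = 130.3224

$130.32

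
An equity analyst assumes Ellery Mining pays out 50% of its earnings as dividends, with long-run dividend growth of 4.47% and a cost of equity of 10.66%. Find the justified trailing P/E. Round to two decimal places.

8.44

Justified trailing P/E = b(1+g)/(r−g) = 0.50×(1+0.0447)/(0.1066−0.0447) = 8.4386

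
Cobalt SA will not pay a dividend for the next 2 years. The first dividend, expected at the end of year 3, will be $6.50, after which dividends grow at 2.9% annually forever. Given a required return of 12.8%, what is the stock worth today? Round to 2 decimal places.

Deferred-dividend DDM. At t=2 the remaining stream is a growing perpetuity with first payment D_3 = 6.50.
V_2 = D_3/(r−g) = 6.50/(0.128−0.029) = 65.6566
P₀ = V_2/(1+r)^2 = 65.6566/(1+0.128)^2 = 51.6012

$51.60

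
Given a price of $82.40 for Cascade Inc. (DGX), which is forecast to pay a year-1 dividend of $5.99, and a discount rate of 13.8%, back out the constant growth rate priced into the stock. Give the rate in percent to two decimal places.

From P₀ = D₁/(r − g), the implied growth is g = r − D₁/P₀.
g = 0.138 − 5.99/82.40 = 0.138 − 0.07269 = 0.06531

6.53%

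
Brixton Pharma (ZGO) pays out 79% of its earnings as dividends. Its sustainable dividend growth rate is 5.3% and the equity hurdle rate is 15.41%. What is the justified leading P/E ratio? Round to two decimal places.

7.81

Justified leading P/E = b/(r−g) = 0.79/(0.1541−0.053) = 7.8140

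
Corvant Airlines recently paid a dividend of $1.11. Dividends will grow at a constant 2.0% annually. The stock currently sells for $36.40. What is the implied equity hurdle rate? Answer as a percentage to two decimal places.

5.11%

Rearranging the constant-growth DDM: r = D₁/P₀ + g.
D₁ = 1.11 × (1 + 0.02) = 1.1322.
r = 1.1322 / 36.40 + 0.02 = 0.03110 + 0.02 = 0.05110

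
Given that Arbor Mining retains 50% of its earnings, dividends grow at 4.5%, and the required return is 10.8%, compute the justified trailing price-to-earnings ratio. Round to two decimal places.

8.29

Payout ratio b = 1 − 0.50 = 0.50.
Justified trailing P/E = b(1+g)/(r−g) = 0.50×(1+0.045)/(0.108−0.045) = 8.2937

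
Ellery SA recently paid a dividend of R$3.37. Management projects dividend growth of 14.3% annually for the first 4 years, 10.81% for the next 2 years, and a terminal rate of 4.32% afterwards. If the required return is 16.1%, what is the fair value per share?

R$44.41

Three-stage DDM. Project D₁…D_6; terminal Gordon value at t=6 with g = 0.0432; discount at r = 0.161.
D_1 = 3.8519
D_2 = 4.4027
D_3 = 5.0323
D_4 = 5.7519
D_5 = 6.3737
D_6 = 7.0627
TV_6 = 7.3678/(0.161−0.0432) = 62.5453
P₀ = Σ Dₜ/(1+r)ᵗ + TV_6/(1+r)^6 = 44.4099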